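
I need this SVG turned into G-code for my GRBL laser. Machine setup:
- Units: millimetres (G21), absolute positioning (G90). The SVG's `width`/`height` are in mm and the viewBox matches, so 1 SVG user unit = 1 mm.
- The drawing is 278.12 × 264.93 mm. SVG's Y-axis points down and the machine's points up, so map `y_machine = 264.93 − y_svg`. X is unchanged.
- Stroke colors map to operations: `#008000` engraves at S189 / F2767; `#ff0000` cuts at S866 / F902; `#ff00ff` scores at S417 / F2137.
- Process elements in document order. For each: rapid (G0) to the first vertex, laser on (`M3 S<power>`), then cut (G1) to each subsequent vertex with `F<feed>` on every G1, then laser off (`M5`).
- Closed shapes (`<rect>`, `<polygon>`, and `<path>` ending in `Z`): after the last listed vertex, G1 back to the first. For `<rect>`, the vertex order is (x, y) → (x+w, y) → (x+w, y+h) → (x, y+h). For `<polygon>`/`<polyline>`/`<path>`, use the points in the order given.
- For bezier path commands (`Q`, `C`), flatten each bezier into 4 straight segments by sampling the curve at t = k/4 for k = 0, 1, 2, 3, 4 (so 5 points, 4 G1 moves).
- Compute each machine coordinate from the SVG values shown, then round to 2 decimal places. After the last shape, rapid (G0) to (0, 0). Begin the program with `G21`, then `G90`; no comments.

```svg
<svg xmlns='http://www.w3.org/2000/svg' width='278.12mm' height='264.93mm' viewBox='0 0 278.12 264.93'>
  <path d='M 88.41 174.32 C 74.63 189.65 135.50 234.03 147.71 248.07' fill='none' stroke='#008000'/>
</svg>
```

G21
G90
G0 X88.41 Y90.61
M3 S189
G1 X90.15 Y74.59 F2767
G1 X108.31 Y53.25 F2767
G1 X131.36 Y32.15 F2767
G1 X147.71 Y16.86 F2767
M5
G0 X0.00 Y0.00

viewBox `0 0 278.12 264.93` with mm width/height → 1 unit = 1 mm. Flip: y_m = 264.93 − y_svg.

**Shape 1** — `<path>` cubic bezier, stroke `#008000` → engrave (S189, F2767). Control points (SVG): P0=(88.41,174.32), P1=(74.63,189.65), P2=(135.50,234.03), P3=(147.71,248.07); sampled at t=k/4. Machine vertices: (88.41,90.61) → (90.15,74.59) → (108.31,53.25) → (131.36,32.15) → (147.71,16.86). Open path.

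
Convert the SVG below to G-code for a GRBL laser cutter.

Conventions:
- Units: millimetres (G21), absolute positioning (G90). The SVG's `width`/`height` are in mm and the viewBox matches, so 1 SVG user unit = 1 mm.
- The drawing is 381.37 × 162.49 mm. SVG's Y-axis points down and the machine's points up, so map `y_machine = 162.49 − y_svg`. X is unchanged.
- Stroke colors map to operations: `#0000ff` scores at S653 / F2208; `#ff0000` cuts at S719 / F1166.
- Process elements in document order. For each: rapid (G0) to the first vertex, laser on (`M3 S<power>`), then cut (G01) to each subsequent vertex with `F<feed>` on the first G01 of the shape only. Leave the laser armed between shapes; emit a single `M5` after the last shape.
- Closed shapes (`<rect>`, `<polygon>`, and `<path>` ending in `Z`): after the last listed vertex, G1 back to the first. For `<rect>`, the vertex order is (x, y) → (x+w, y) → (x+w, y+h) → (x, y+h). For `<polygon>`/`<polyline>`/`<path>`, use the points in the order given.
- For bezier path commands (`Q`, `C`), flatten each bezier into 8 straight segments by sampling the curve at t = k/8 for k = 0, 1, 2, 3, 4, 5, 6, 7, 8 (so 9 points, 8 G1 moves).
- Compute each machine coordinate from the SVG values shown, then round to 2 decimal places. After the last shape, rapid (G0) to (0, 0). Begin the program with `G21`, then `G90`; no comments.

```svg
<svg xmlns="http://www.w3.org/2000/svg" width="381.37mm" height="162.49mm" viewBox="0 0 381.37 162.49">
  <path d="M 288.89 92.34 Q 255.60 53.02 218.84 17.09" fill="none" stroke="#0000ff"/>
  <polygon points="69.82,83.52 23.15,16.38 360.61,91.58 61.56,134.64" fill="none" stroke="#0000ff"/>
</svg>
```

viewBox `0 0 381.37 162.49` with mm width/height → 1 unit = 1 mm. Flip: y_m = 162.49 − y_svg.

**Shape 1** — `<path>` quadratic bezier, stroke `#0000ff` → score (S653, F2208). Control points (SVG): P0=(288.89,92.34), P1=(255.60,53.02), P2=(218.84,17.09); sampled at t=k/8. Machine vertices: (288.89,70.15) → (280.51,79.93) → (272.03,89.60) → (263.43,99.16) → (254.73,108.62) → (245.92,117.98) → (237.00,127.22) → (227.98,136.36) → (218.84,145.40). Open path.

**Shape 2** — `<polygon>` closed polygon, stroke `#0000ff` → score (S653, F2208). Machine vertices: (69.82,78.97) → (23.15,146.11) → (360.61,70.91) → (61.56,27.85) → (69.82,78.97). Closed: final G1 returns to the first vertex.

G21
G90
G0 X288.89 Y70.15
M3 S653
G01 X280.51 Y79.93 F2208
G01 X272.03 Y89.60
G01 X263.43 Y99.16
G01 X254.73 Y108.62
G01 X245.92 Y117.98
G01 X237.00 Y127.22
G01 X227.98 Y136.36
G01 X218.84 Y145.40
G0 X69.82 Y78.97
M3 S653
G01 X23.15 Y146.11 F2208
G01 X360.61 Y70.91
G01 X61.56 Y27.85
G01 X69.82 Y78.97
M5
G0 X0.00 Y0.00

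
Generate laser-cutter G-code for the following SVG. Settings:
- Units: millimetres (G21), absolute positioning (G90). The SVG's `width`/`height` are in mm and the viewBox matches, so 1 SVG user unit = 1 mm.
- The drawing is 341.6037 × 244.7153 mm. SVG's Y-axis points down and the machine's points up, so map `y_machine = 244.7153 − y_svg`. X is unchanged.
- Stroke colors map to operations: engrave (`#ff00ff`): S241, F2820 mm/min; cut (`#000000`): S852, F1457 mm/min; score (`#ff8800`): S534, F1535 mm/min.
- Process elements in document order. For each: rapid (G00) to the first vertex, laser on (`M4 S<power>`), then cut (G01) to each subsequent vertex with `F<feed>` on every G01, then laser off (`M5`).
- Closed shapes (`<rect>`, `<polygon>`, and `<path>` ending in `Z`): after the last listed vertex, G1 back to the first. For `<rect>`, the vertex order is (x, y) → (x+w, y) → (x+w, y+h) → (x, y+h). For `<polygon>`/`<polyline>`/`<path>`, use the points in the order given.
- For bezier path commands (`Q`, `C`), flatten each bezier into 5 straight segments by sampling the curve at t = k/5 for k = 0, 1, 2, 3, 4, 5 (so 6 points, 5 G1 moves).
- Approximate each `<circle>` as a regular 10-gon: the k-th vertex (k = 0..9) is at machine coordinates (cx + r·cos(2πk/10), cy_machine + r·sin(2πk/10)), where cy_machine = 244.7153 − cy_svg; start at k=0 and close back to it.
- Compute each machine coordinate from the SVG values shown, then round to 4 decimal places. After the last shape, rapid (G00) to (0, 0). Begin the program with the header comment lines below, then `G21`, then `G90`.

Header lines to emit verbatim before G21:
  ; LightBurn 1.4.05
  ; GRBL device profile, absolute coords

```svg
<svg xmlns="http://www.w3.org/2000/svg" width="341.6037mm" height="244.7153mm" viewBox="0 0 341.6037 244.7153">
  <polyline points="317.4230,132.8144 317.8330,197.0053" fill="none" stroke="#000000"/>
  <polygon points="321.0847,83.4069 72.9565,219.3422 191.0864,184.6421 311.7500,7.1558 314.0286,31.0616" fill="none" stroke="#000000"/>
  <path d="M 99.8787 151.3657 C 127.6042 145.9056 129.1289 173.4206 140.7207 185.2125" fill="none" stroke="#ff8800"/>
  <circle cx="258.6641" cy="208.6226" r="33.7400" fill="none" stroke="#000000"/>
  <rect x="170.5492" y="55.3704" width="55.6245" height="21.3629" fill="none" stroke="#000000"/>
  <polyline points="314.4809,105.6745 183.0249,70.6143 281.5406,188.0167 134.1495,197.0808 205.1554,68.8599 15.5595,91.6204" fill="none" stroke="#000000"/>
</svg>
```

viewBox `0 0 341.6037 244.7153` with mm width/height → 1 unit = 1 mm. Flip: y_m = 244.7153 − y_svg.

**Shape 1** — `<polyline>` line segment, stroke `#000000` → cut (S852, F1457). Machine vertices: (317.4230,111.9009) → (317.8330,47.7100). Open path.

**Shape 2** — `<polygon>` closed polygon, stroke `#000000` → cut (S852, F1457). Machine vertices: (321.0847,161.3084) → (72.9565,25.3731) → (191.0864,60.0732) → (311.7500,237.5595) → (314.0286,213.6537) → (321.0847,161.3084). Closed: final G1 returns to the first vertex.

**Shape 3** — `<path>` cubic bezier, stroke `#ff8800` → score (S534, F1535). Control points (SVG): P0=(99.8787,151.3657), P1=(127.6042,145.9056), P2=(129.1289,173.4206), P3=(140.7207,185.2125); sampled at t=k/5. Machine vertices: (99.8787,93.3496) → (113.6600,93.0582) → (122.8941,87.1904) → (129.3216,78.0835) → (134.6835,68.0751) → (140.7207,59.5028). Open path.

**Shape 4** — `<circle>` circle, stroke `#000000` → cut (S852, F1457). Machine vertices: (292.4041,36.0927) → (285.9603,55.9246) → (269.0903,68.1813) → (248.2379,68.1813) → (231.3679,55.9246) → (224.9241,36.0927) → (231.3679,16.2608) → (248.2379,4.0041) → (269.0903,4.0041) → (285.9603,16.2608) → (292.4041,36.0927). Closed: final G1 returns to the first vertex.

**Shape 5** — `<rect>` rectangle, stroke `#000000` → cut (S852, F1457). Machine vertices: (170.5492,189.3449) → (226.1737,189.3449) → (226.1737,167.9820) → (170.5492,167.9820) → (170.5492,189.3449). Closed: final G1 returns to the first vertex.

**Shape 6** — `<polyline>` open polyline, stroke `#000000` → cut (S852, F1457). Machine vertices: (314.4809,139.0408) → (183.0249,174.1010) → (281.5406,56.6986) → (134.1495,47.6345) → (205.1554,175.8554) → (15.5595,153.0949). Open path.

; LightBurn 1.4.05
; GRBL device profile, absolute coords
G21
G90
G00 X317.4230 Y111.9009
M4 S852
G01 X317.8330 Y47.7100 F1457
M5
G00 X321.0847 Y161.3084
M4 S852
G01 X72.9565 Y25.3731 F1457
G01 X191.0864 Y60.0732 F1457
G01 X311.7500 Y237.5595 F1457
G01 X314.0286 Y213.6537 F1457
G01 X321.0847 Y161.3084 F1457
M5
G00 X99.8787 Y93.3496
M4 S534
G01 X113.6600 Y93.0582 F1535
G01 X122.8941 Y87.1904 F1535
G01 X129.3216 Y78.0835 F1535
G01 X134.6835 Y68.0751 F1535
G01 X140.7207 Y59.5028 F1535
M5
G00 X292.4041 Y36.0927
M4 S852
G01 X285.9603 Y55.9246 F1457
G01 X269.0903 Y68.1813 F1457
G01 X248.2379 Y68.1813 F1457
G01 X231.3679 Y55.9246 F1457
G01 X224.9241 Y36.0927 F1457
G01 X231.3679 Y16.2608 F1457
G01 X248.2379 Y4.0041 F1457
G01 X269.0903 Y4.0041 F1457
G01 X285.9603 Y16.2608 F1457
G01 X292.4041 Y36.0927 F1457
M5
G00 X170.5492 Y189.3449
M4 S852
G01 X226.1737 Y189.3449 F1457
G01 X226.1737 Y167.9820 F1457
G01 X170.5492 Y167.9820 F1457
G01 X170.5492 Y189.3449 F1457
M5
G00 X314.4809 Y139.0408
M4 S852
G01 X183.0249 Y174.1010 F1457
G01 X281.5406 Y56.6986 F1457
G01 X134.1495 Y47.6345 F1457
G01 X205.1554 Y175.8554 F1457
G01 X15.5595 Y153.0949 F1457
M5
G00 X0.0000 Y0.0000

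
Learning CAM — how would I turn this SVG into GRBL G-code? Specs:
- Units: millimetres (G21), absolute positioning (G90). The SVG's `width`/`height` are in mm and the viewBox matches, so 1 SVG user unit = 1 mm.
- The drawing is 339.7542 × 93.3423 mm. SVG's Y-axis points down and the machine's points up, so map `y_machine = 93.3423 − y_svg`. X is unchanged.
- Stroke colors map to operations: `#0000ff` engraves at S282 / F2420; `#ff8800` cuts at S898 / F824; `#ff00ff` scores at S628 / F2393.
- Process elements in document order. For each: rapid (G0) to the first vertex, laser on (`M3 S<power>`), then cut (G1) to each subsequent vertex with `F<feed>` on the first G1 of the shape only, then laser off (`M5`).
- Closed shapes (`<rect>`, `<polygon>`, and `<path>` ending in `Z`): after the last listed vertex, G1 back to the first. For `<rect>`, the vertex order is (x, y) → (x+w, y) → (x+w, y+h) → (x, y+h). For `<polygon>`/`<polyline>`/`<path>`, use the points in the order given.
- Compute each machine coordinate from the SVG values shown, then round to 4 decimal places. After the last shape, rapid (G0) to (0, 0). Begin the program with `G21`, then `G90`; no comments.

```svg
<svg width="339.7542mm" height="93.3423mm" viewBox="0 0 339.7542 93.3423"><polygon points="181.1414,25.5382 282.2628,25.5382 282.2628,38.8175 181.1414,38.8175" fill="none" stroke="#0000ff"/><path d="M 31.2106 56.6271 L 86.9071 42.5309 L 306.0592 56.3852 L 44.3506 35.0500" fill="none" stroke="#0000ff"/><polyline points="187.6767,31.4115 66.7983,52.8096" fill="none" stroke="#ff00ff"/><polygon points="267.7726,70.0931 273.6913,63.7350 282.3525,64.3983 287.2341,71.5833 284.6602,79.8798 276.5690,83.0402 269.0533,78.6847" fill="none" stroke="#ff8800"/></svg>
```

1 u = 1 mm; y_m = 93.3423 − y.

[1] `<polygon>` rectangle, #0000ff→engrave S282 F2420: (181.1414,67.8041) → (282.2628,67.8041) → (282.2628,54.5248) → (181.1414,54.5248) → (181.1414,67.8041) (closed)

[2] `<path>` open polyline, #0000ff→engrave S282 F2420: (31.2106,36.7152) → (86.9071,50.8114) → (306.0592,36.9571) → (44.3506,58.2923)

[3] `<polyline>` line segment, #ff00ff→score S628 F2393: (187.6767,61.9308) → (66.7983,40.5327)

[4] `<polygon>` regular polygon, #ff8800→cut S898 F824: (267.7726,23.2492) → (273.6913,29.6073) → (282.3525,28.9440) → (287.2341,21.7590) → (284.6602,13.4625) → (276.5690,10.3021) → (269.0533,14.6576) → (267.7726,23.2492) (closed)

G21
G90
G0 X181.1414 Y67.8041
M3 S282
G1 X282.2628 Y67.8041 F2420
G1 X282.2628 Y54.5248
G1 X181.1414 Y54.5248
G1 X181.1414 Y67.8041
M5
G0 X31.2106 Y36.7152
M3 S282
G1 X86.9071 Y50.8114 F2420
G1 X306.0592 Y36.9571
G1 X44.3506 Y58.2923
M5
G0 X187.6767 Y61.9308
M3 S628
G1 X66.7983 Y40.5327 F2393
M5
G0 X267.7726 Y23.2492
M3 S898
G1 X273.6913 Y29.6073 F824
G1 X282.3525 Y28.9440
G1 X287.2341 Y21.7590
G1 X284.6602 Y13.4625
G1 X276.5690 Y10.3021
G1 X269.0533 Y14.6576
G1 X267.7726 Y23.2492
M5
G0 X0.0000 Y0.0000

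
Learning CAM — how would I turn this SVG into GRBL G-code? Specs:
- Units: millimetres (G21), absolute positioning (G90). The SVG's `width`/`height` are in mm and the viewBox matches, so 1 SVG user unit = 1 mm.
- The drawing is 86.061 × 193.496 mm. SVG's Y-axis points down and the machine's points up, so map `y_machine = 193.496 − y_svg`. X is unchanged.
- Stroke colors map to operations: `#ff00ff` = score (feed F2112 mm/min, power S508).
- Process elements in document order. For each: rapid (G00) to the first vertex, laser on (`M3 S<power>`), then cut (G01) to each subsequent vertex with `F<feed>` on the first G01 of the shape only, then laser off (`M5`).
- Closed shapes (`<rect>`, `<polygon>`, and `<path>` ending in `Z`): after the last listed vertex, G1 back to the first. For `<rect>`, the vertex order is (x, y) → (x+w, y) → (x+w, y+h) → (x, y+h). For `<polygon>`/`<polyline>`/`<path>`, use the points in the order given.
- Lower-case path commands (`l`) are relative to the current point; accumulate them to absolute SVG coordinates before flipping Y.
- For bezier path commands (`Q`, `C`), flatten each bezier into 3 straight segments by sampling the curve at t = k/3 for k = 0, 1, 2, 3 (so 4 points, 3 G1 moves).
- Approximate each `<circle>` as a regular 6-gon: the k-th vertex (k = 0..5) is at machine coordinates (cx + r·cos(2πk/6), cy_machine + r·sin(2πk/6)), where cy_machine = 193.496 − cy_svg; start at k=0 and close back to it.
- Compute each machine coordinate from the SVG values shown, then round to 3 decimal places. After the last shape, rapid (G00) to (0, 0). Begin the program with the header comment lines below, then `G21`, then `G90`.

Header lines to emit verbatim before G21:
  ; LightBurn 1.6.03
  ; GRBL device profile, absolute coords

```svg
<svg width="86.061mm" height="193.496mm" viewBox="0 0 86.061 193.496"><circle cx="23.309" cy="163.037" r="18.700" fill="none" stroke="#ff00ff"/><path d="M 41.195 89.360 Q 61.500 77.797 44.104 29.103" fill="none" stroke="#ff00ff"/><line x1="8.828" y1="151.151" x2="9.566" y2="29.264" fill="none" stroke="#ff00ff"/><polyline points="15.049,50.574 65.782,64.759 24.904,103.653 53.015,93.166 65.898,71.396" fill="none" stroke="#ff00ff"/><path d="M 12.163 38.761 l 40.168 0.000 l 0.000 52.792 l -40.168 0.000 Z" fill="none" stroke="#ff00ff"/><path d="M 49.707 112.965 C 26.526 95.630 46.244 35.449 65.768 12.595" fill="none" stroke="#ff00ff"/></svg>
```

; LightBurn 1.6.03
; GRBL device profile, absolute coords
G21
G90
G00 X42.009 Y30.459
M3 S508
G01 X32.659 Y46.654 F2112
G01 X13.959 Y46.654
G01 X4.609 Y30.459
G01 X13.959 Y14.264
G01 X32.659 Y14.264
G01 X42.009 Y30.459
M5
G00 X41.195 Y104.136
M3 S508
G01 X50.543 Y115.970 F2112
G01 X51.512 Y136.056
G01 X44.104 Y164.393
M5
G00 X8.828 Y42.345
M3 S508
G01 X9.566 Y164.232 F2112
M5
G00 X15.049 Y142.922
M3 S508
G01 X65.782 Y128.737 F2112
G01 X24.904 Y89.843
G01 X53.015 Y100.330
G01 X65.898 Y122.100
M5
G00 X12.163 Y154.735
M3 S508
G01 X52.331 Y154.735 F2112
G01 X52.331 Y101.943
G01 X12.163 Y101.943
G01 X12.163 Y154.735
M5
G00 X49.707 Y80.531
M3 S508
G01 X39.230 Y109.179 F2112
G01 X47.775 Y148.574
G01 X65.768 Y180.901
M5
G00 X0.000 Y0.000

Since the viewBox matches the mm dimensions, user units are millimetres directly. The only transform is the Y-flip y_m = 193.496 − y_svg.

Shape 1 is a circle drawn with `<circle>`. Its stroke #ff00ff means score at S508, F2112. After flipping Y the toolpath is (42.009,30.459) → (32.659,46.654) → (13.959,46.654) → (4.609,30.459) → (13.959,14.264) → (32.659,14.264) → (42.009,30.459), returning to the start.

Shape 2 is a quadratic bezier drawn with `<path>`. Its stroke #ff00ff means score at S508, F2112. After flipping Y the toolpath is (41.195,104.136) → (50.543,115.970) → (51.512,136.056) → (44.104,164.393).

Shape 3 is a line segment drawn with `<line>`. Its stroke #ff00ff means score at S508, F2112. After flipping Y the toolpath is (8.828,42.345) → (9.566,164.232).

Shape 4 is a open polyline drawn with `<polyline>`. Its stroke #ff00ff means score at S508, F2112. After flipping Y the toolpath is (15.049,142.922) → (65.782,128.737) → (24.904,89.843) → (53.015,100.330) → (65.898,122.100).

Shape 5 is a rectangle drawn with `<path>`. Its stroke #ff00ff means score at S508, F2112. After flipping Y the toolpath is (12.163,154.735) → (52.331,154.735) → (52.331,101.943) → (12.163,101.943) → (12.163,154.735), returning to the start.

Shape 6 is a cubic bezier drawn with `<path>`. Its stroke #ff00ff means score at S508, F2112. After flipping Y the toolpath is (49.707,80.531) → (39.230,109.179) → (47.775,148.574) → (65.768,180.901).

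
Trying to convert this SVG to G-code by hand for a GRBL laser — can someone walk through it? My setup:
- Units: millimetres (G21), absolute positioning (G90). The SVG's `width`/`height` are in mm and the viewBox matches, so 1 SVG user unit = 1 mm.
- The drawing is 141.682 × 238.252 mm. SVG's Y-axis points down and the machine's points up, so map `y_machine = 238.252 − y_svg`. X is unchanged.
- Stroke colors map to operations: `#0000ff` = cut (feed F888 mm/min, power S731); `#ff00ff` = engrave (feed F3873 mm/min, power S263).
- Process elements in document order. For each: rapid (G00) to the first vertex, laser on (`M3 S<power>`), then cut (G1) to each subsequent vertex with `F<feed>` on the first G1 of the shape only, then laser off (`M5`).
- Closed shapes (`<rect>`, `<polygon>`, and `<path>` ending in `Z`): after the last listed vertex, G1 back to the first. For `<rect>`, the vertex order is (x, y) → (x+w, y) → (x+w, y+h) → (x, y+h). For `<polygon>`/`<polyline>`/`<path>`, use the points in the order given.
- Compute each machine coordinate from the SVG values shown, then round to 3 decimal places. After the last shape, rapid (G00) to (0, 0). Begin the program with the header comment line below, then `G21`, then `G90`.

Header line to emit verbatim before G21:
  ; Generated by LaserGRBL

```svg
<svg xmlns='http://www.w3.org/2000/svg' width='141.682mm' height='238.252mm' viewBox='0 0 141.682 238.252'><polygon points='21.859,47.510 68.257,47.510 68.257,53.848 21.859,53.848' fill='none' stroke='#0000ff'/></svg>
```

1 u = 1 mm; y_m = 238.252 − y.

[1] `<polygon>` rectangle, #0000ff→cut S731 F888: (21.859,190.742) → (68.257,190.742) → (68.257,184.404) → (21.859,184.404) → (21.859,190.742) (closed)

; Generated by LaserGRBL
G21
G90
G00 X21.859 Y190.742
M3 S731
G1 X68.257 Y190.742 F888
G1 X68.257 Y184.404
G1 X21.859 Y184.404
G1 X21.859 Y190.742
M5
G00 X0.000 Y0.000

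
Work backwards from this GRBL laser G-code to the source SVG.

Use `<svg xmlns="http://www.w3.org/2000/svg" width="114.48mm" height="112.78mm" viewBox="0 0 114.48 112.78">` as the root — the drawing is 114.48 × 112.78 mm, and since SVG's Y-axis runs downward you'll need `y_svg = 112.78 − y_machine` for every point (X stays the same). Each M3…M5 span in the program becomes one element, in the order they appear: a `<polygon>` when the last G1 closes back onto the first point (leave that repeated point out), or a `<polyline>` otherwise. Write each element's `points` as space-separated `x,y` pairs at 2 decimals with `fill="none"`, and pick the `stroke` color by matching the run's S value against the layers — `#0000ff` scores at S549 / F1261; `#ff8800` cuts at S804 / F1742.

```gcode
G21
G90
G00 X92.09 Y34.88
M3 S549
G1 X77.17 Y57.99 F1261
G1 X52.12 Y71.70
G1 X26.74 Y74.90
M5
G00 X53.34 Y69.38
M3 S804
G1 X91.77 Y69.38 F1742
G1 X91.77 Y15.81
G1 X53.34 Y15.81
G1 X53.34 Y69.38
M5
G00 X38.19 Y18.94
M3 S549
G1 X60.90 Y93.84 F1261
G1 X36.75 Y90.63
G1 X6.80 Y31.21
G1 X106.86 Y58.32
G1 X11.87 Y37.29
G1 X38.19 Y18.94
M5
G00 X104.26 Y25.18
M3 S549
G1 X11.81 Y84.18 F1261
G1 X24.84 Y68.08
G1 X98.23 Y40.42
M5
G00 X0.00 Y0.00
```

<svg xmlns="http://www.w3.org/2000/svg" width="114.48mm" height="112.78mm" viewBox="0 0 114.48 112.78">
  <polyline points="92.09,77.90 77.17,54.79 52.12,41.08 26.74,37.88" fill="none" stroke="#0000ff"/>
  <polygon points="53.34,43.40 91.77,43.40 91.77,96.97 53.34,96.97" fill="none" stroke="#ff8800"/>
  <polygon points="38.19,93.84 60.90,18.94 36.75,22.15 6.80,81.57 106.86,54.46 11.87,75.49" fill="none" stroke="#0000ff"/>
  <polyline points="104.26,87.60 11.81,28.60 24.84,44.70 98.23,72.36" fill="none" stroke="#0000ff"/>
</svg>

Machine Y-up, SVG Y-down with viewBox height 112.78, so y_svg = 112.78 − y_machine; X carries over.

Run 1: power S549 maps to stroke `#0000ff` (score). The run is open, so emit a `<polyline>` with points (Y-flipped): 92.09,77.90 77.17,54.79 52.12,41.08 26.74,37.88.

Run 2: power S804 maps to stroke `#ff8800` (cut). The run returns to its start, so emit a `<polygon>` with points (Y-flipped): 53.34,43.40 91.77,43.40 91.77,96.97 53.34,96.97.

Run 3: S549 ⇒ score layer `#0000ff`. The run returns to its start, so emit a `<polygon>` with points (Y-flipped): 38.19,93.84 60.90,18.94 36.75,22.15 6.80,81.57 106.86,54.46 11.87,75.49.

Run 4: the run's S549 means `#0000ff` (score). The run is open, so emit a `<polyline>` with points (Y-flipped): 104.26,87.60 11.81,28.60 24.84,44.70 98.23,72.36.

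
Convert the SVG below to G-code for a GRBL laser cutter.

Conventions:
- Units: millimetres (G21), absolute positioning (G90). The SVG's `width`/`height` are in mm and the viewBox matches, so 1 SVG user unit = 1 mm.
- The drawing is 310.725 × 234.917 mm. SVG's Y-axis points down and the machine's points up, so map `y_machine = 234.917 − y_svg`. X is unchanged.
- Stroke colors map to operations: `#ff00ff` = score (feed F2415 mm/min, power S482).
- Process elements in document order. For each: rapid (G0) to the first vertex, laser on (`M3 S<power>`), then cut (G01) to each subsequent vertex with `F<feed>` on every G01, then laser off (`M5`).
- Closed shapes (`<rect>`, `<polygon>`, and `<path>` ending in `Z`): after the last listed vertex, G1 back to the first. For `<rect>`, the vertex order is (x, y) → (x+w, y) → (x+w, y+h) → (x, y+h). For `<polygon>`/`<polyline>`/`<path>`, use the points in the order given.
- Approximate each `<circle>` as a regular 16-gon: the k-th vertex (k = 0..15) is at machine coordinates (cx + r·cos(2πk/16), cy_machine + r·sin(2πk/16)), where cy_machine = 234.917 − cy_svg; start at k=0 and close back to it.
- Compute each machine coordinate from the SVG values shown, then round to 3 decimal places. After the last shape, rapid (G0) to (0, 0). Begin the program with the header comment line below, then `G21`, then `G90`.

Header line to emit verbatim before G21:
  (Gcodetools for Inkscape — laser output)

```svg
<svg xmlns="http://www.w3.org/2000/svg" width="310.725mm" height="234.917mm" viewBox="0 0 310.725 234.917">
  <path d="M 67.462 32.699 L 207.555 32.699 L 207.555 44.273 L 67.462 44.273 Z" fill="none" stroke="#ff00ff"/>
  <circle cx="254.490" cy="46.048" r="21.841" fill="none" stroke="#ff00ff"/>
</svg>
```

(Gcodetools for Inkscape — laser output)
G21
G90
G0 X67.462 Y202.218
M3 S482
G01 X207.555 Y202.218 F2415
G01 X207.555 Y190.644 F2415
G01 X67.462 Y190.644 F2415
G01 X67.462 Y202.218 F2415
M5
G0 X276.331 Y188.869
M3 S482
G01 X274.668 Y197.227 F2415
G01 X269.934 Y204.313 F2415
G01 X262.848 Y209.047 F2415
G01 X254.490 Y210.710 F2415
G01 X246.132 Y209.047 F2415
G01 X239.046 Y204.313 F2415
G01 X234.312 Y197.227 F2415
G01 X232.649 Y188.869 F2415
G01 X234.312 Y180.511 F2415
G01 X239.046 Y173.425 F2415
G01 X246.132 Y168.691 F2415
G01 X254.490 Y167.028 F2415
G01 X262.848 Y168.691 F2415
G01 X269.934 Y173.425 F2415
G01 X274.668 Y180.511 F2415
G01 X276.331 Y188.869 F2415
M5
G0 X0.000 Y0.000

1 u = 1 mm; y_m = 234.917 − y.

[1] `<path>` rectangle, #ff00ff→score S482 F2415: (67.462,202.218) → (207.555,202.218) → (207.555,190.644) → (67.462,190.644) → (67.462,202.218) (closed)

[2] `<circle>` circle, #ff00ff→score S482 F2415: (276.331,188.869) → (274.668,197.227) → (269.934,204.313) → (262.848,209.047) → (254.490,210.710) → (246.132,209.047) → (239.046,204.313) → (234.312,197.227) → (232.649,188.869) → (234.312,180.511) → (239.046,173.425) → (246.132,168.691) → (254.490,167.028) → (262.848,168.691) → (269.934,173.425) → (274.668,180.511) → (276.331,188.869) (closed)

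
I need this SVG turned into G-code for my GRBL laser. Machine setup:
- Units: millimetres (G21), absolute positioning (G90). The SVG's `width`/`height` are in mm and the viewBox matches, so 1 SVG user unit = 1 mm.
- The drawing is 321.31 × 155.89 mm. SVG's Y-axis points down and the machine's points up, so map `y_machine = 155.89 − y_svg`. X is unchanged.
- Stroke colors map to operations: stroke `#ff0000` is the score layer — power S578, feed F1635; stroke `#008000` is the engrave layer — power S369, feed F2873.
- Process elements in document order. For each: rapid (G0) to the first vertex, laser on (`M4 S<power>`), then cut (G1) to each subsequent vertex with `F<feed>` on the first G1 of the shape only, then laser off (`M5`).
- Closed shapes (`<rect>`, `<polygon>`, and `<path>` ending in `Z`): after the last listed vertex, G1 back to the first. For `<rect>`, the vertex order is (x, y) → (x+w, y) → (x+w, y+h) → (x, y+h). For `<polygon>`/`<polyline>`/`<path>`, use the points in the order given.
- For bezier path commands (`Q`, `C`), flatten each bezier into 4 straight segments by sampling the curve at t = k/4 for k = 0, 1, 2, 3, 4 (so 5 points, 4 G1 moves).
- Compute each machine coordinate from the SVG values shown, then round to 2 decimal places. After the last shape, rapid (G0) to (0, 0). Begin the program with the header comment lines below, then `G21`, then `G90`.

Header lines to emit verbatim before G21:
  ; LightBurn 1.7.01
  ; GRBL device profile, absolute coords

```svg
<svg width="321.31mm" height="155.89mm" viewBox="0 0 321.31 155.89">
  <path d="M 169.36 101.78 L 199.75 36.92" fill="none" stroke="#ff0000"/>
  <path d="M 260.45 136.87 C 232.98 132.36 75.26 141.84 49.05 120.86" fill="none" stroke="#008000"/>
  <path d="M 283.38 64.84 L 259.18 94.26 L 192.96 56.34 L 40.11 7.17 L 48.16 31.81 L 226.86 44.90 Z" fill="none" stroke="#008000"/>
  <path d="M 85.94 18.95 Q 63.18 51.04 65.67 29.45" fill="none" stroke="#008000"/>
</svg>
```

; LightBurn 1.7.01
; GRBL device profile, absolute coords
G21
G90
G0 X169.36 Y54.11
M4 S578
G1 X199.75 Y118.97 F1635
M5
G0 X260.45 Y19.02
M4 S369
G1 X219.52 Y20.47 F2873
G1 X154.28 Y20.85
G1 X89.28 Y24.31
G1 X49.05 Y35.03
M5
G0 X283.38 Y91.05
M4 S369
G1 X259.18 Y61.63 F2873
G1 X192.96 Y99.55
G1 X40.11 Y148.72
G1 X48.16 Y124.08
G1 X226.86 Y110.99
G1 X283.38 Y91.05
M5
G0 X85.94 Y136.94
M4 S369
G1 X76.14 Y124.25 F2873
G1 X69.49 Y118.27
G1 X66.00 Y119.00
G1 X65.67 Y126.44
M5
G0 X0.00 Y0.00

viewBox `0 0 321.31 155.89` with mm width/height → 1 unit = 1 mm. Flip: y_m = 155.89 − y_svg.

**Shape 1** — `<path>` line segment, stroke `#ff0000` → score (S578, F1635). Machine vertices: (169.36,54.11) → (199.75,118.97). Open path.

**Shape 2** — `<path>` cubic bezier, stroke `#008000` → engrave (S369, F2873). Control points (SVG): P0=(260.45,136.87), P1=(232.98,132.36), P2=(75.26,141.84), P3=(49.05,120.86); sampled at t=k/4. Machine vertices: (260.45,19.02) → (219.52,20.47) → (154.28,20.85) → (89.28,24.31) → (49.05,35.03). Open path.

**Shape 3** — `<path>` closed polygon, stroke `#008000` → engrave (S369, F2873). Machine vertices: (283.38,91.05) → (259.18,61.63) → (192.96,99.55) → (40.11,148.72) → (48.16,124.08) → (226.86,110.99) → (283.38,91.05). Closed: final G1 returns to the first vertex.

**Shape 4** — `<path>` quadratic bezier, stroke `#008000` → engrave (S369, F2873). Control points (SVG): P0=(85.94,18.95), P1=(63.18,51.04), P2=(65.67,29.45); sampled at t=k/4. Machine vertices: (85.94,136.94) → (76.14,124.25) → (69.49,118.27) → (66.00,119.00) → (65.67,126.44). Open path.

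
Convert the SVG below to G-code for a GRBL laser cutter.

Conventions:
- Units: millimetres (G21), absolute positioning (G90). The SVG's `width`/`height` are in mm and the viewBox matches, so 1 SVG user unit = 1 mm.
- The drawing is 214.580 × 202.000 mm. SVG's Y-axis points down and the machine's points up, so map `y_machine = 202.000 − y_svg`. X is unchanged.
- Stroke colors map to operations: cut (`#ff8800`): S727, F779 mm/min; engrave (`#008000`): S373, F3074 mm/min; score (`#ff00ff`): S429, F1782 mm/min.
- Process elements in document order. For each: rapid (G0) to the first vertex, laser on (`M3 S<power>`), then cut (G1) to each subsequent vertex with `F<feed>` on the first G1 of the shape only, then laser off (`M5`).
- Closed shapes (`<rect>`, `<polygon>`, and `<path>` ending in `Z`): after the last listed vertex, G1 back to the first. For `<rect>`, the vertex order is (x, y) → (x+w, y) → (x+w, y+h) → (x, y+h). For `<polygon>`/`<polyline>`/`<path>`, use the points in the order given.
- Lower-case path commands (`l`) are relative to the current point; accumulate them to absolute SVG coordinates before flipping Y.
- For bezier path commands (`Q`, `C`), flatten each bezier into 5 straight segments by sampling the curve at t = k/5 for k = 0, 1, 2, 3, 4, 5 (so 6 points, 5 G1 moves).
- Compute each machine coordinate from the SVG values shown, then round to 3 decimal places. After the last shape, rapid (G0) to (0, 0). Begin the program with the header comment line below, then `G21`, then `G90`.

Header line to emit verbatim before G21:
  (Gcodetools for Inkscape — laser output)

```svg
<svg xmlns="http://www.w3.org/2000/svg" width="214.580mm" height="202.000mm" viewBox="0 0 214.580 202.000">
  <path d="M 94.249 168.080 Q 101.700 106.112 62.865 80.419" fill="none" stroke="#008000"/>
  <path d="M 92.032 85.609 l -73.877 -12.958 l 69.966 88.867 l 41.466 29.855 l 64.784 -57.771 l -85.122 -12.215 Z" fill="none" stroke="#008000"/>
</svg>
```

(Gcodetools for Inkscape — laser output)
G21
G90
G0 X94.249 Y33.920
M3 S373
G1 X95.378 Y57.256 F3074
G1 X92.804 Y77.690
G1 X86.527 Y95.223
G1 X76.548 Y109.853
G1 X62.865 Y121.581
M5
G0 X92.032 Y116.391
M3 S373
G1 X18.155 Y129.349 F3074
G1 X88.121 Y40.482
G1 X129.587 Y10.627
G1 X194.371 Y68.398
G1 X109.249 Y80.613
G1 X92.032 Y116.391
M5
G0 X0.000 Y0.000

1 u = 1 mm; y_m = 202.000 − y.

[1] `<path>` quadratic bezier, #008000→engrave S373 F3074: (94.249,33.920) → (95.378,57.256) → (92.804,77.690) → (86.527,95.223) → (76.548,109.853) → (62.865,121.581)

[2] `<path>` closed polygon, #008000→engrave S373 F3074: (92.032,116.391) → (18.155,129.349) → (88.121,40.482) → (129.587,10.627) → (194.371,68.398) → (109.249,80.613) → (92.032,116.391) (closed)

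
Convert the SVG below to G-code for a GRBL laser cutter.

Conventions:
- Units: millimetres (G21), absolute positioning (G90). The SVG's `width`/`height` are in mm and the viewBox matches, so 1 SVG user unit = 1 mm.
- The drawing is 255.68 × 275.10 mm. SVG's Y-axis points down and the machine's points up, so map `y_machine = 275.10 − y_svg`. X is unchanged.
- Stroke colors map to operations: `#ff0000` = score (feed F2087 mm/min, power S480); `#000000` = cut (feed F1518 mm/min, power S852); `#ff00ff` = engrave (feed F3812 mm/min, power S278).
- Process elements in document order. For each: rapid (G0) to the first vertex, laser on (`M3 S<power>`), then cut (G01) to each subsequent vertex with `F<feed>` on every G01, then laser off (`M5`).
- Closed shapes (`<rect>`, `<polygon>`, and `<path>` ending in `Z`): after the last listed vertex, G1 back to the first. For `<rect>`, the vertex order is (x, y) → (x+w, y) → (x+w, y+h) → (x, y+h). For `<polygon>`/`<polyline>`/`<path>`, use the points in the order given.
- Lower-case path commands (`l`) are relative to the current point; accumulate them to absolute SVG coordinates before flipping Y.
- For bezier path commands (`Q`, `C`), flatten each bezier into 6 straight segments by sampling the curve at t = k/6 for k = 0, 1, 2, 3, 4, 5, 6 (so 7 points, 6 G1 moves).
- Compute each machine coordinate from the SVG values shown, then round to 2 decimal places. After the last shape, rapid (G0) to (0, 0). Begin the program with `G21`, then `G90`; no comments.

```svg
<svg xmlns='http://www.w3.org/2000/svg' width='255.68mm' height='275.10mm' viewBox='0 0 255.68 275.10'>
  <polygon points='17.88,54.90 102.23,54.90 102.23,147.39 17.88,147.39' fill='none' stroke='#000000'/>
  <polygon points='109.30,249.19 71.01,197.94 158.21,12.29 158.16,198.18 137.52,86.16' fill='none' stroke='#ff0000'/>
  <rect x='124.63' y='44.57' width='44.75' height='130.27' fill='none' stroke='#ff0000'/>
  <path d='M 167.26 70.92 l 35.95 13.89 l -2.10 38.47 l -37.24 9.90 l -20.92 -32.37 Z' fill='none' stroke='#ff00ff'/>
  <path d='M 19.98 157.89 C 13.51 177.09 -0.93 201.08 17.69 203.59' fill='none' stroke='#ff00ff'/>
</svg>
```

viewBox `0 0 255.68 275.10` with mm width/height → 1 unit = 1 mm. Flip: y_m = 275.10 − y_svg.

**Shape 1** — `<polygon>` rectangle, stroke `#000000` → cut (S852, F1518). Machine vertices: (17.88,220.20) → (102.23,220.20) → (102.23,127.71) → (17.88,127.71) → (17.88,220.20). Closed: final G1 returns to the first vertex.

**Shape 2** — `<polygon>` closed polygon, stroke `#ff0000` → score (S480, F2087). Machine vertices: (109.30,25.91) → (71.01,77.16) → (158.21,262.81) → (158.16,76.92) → (137.52,188.94) → (109.30,25.91). Closed: final G1 returns to the first vertex.

**Shape 3** — `<rect>` rectangle, stroke `#ff0000` → score (S480, F2087). Machine vertices: (124.63,230.53) → (169.38,230.53) → (169.38,100.26) → (124.63,100.26) → (124.63,230.53). Closed: final G1 returns to the first vertex.

**Shape 4** — `<path>` regular polygon, stroke `#ff00ff` → engrave (S278, F3812). Machine vertices: (167.26,204.18) → (203.21,190.29) → (201.11,151.82) → (163.87,141.92) → (142.95,174.29) → (167.26,204.18). Closed: final G1 returns to the first vertex.

**Shape 5** — `<path>` cubic bezier, stroke `#ff00ff` → engrave (S278, F3812). Control points (SVG): P0=(19.98,157.89), P1=(13.51,177.09), P2=(-0.93,201.08), P3=(17.69,203.59); sampled at t=k/6. Machine vertices: (19.98,117.21) → (16.27,107.33) → (12.37,97.39) → (9.43,88.10) → (8.57,80.21) → (10.95,74.43) → (17.69,71.51). Open path.

G21
G90
G0 X17.88 Y220.20
M3 S852
G01 X102.23 Y220.20 F1518
G01 X102.23 Y127.71 F1518
G01 X17.88 Y127.71 F1518
G01 X17.88 Y220.20 F1518
M5
G0 X109.30 Y25.91
M3 S480
G01 X71.01 Y77.16 F2087
G01 X158.21 Y262.81 F2087
G01 X158.16 Y76.92 F2087
G01 X137.52 Y188.94 F2087
G01 X109.30 Y25.91 F2087
M5
G0 X124.63 Y230.53
M3 S480
G01 X169.38 Y230.53 F2087
G01 X169.38 Y100.26 F2087
G01 X124.63 Y100.26 F2087
G01 X124.63 Y230.53 F2087
M5
G0 X167.26 Y204.18
M3 S278
G01 X203.21 Y190.29 F3812
G01 X201.11 Y151.82 F3812
G01 X163.87 Y141.92 F3812
G01 X142.95 Y174.29 F3812
G01 X167.26 Y204.18 F3812
M5
G0 X19.98 Y117.21
M3 S278
G01 X16.27 Y107.33 F3812
G01 X12.37 Y97.39 F3812
G01 X9.43 Y88.10 F3812
G01 X8.57 Y80.21 F3812
G01 X10.95 Y74.43 F3812
G01 X17.69 Y71.51 F3812
M5
G0 X0.00 Y0.00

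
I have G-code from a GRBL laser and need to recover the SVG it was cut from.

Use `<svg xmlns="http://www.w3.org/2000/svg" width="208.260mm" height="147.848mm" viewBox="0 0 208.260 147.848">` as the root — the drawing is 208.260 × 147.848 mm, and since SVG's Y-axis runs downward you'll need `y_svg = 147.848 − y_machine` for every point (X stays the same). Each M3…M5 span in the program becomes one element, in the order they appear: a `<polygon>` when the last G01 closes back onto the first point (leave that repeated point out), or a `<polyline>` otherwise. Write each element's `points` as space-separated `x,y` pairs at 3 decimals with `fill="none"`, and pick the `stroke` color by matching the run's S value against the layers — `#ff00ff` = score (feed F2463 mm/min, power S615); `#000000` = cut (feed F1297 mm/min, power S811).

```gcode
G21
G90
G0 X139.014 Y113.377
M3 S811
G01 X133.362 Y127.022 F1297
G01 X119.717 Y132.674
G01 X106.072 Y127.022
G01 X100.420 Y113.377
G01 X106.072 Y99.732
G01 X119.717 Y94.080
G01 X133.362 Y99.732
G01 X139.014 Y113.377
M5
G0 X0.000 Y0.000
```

<svg xmlns="http://www.w3.org/2000/svg" width="208.260mm" height="147.848mm" viewBox="0 0 208.260 147.848">
  <polygon points="139.014,34.471 133.362,20.826 119.717,15.174 106.072,20.826 100.420,34.471 106.072,48.116 119.717,53.768 133.362,48.116" fill="none" stroke="#000000"/>
</svg>

y_svg = 147.848 − y_m. Every run uses S811, so all elements get stroke `#000000` (cut).

[1] closed run; points: 139.014,34.471 133.362,20.826 119.717,15.174 106.072,20.826 100.420,34.471 106.072,48.116 119.717,53.768 133.362,48.116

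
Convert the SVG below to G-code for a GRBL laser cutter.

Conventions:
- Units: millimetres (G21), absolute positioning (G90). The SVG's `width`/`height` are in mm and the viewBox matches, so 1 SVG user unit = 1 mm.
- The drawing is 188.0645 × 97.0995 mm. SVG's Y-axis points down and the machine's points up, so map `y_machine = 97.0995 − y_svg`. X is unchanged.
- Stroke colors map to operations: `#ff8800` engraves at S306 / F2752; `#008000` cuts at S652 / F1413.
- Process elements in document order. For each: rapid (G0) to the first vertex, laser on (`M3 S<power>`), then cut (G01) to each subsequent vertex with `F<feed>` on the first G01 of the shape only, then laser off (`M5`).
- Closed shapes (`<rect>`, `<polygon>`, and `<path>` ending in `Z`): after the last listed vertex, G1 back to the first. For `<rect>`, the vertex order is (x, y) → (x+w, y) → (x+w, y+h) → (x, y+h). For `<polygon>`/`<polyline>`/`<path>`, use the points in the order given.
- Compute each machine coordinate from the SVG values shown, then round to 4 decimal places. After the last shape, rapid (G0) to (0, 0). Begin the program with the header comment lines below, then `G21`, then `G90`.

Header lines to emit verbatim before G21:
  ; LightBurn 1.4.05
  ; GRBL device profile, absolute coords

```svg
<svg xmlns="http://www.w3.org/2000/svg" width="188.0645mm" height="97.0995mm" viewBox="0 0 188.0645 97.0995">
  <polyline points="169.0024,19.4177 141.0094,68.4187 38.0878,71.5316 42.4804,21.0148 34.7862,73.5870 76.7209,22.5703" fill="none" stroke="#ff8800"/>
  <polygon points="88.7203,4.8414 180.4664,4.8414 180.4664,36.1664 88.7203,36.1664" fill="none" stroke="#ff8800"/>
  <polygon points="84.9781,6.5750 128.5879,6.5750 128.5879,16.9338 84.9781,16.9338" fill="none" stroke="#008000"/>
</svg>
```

; LightBurn 1.4.05
; GRBL device profile, absolute coords
G21
G90
G0 X169.0024 Y77.6818
M3 S306
G01 X141.0094 Y28.6808 F2752
G01 X38.0878 Y25.5679
G01 X42.4804 Y76.0847
G01 X34.7862 Y23.5125
G01 X76.7209 Y74.5292
M5
G0 X88.7203 Y92.2581
M3 S306
G01 X180.4664 Y92.2581 F2752
G01 X180.4664 Y60.9331
G01 X88.7203 Y60.9331
G01 X88.7203 Y92.2581
M5
G0 X84.9781 Y90.5245
M3 S652
G01 X128.5879 Y90.5245 F1413
G01 X128.5879 Y80.1657
G01 X84.9781 Y80.1657
G01 X84.9781 Y90.5245
M5
G0 X0.0000 Y0.0000

1 u = 1 mm; y_m = 97.0995 − y.

[1] `<polyline>` open polyline, #ff8800→engrave S306 F2752: (169.0024,77.6818) → (141.0094,28.6808) → (38.0878,25.5679) → (42.4804,76.0847) → (34.7862,23.5125) → (76.7209,74.5292)

[2] `<polygon>` rectangle, #ff8800→engrave S306 F2752: (88.7203,92.2581) → (180.4664,92.2581) → (180.4664,60.9331) → (88.7203,60.9331) → (88.7203,92.2581) (closed)

[3] `<polygon>` rectangle, #008000→cut S652 F1413: (84.9781,90.5245) → (128.5879,90.5245) → (128.5879,80.1657) → (84.9781,80.1657) → (84.9781,90.5245) (closed)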